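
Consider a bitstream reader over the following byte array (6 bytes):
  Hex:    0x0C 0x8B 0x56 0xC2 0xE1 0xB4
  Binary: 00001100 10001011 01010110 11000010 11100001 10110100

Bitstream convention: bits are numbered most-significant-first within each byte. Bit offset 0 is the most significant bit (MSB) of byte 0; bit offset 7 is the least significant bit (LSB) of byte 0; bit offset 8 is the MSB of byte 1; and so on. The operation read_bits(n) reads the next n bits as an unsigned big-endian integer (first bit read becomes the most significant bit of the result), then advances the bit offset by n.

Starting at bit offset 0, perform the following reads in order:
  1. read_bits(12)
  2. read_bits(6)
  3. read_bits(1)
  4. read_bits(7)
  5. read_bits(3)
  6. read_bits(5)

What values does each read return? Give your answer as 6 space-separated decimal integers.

Answer: 200 45 0 91 0 11

Derivation:
Read 1: bits[0:12] width=12 -> value=200 (bin 000011001000); offset now 12 = byte 1 bit 4; 36 bits remain
Read 2: bits[12:18] width=6 -> value=45 (bin 101101); offset now 18 = byte 2 bit 2; 30 bits remain
Read 3: bits[18:19] width=1 -> value=0 (bin 0); offset now 19 = byte 2 bit 3; 29 bits remain
Read 4: bits[19:26] width=7 -> value=91 (bin 1011011); offset now 26 = byte 3 bit 2; 22 bits remain
Read 5: bits[26:29] width=3 -> value=0 (bin 000); offset now 29 = byte 3 bit 5; 19 bits remain
Read 6: bits[29:34] width=5 -> value=11 (bin 01011); offset now 34 = byte 4 bit 2; 14 bits remain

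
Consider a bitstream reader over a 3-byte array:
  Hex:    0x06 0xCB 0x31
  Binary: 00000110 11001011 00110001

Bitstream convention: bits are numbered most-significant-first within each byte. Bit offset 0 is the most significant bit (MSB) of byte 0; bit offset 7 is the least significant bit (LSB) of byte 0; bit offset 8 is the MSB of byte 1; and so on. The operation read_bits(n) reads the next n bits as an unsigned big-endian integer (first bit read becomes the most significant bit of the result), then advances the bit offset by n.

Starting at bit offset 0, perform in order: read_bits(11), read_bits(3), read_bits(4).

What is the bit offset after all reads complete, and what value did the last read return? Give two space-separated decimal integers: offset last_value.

Read 1: bits[0:11] width=11 -> value=54 (bin 00000110110); offset now 11 = byte 1 bit 3; 13 bits remain
Read 2: bits[11:14] width=3 -> value=2 (bin 010); offset now 14 = byte 1 bit 6; 10 bits remain
Read 3: bits[14:18] width=4 -> value=12 (bin 1100); offset now 18 = byte 2 bit 2; 6 bits remain

Answer: 18 12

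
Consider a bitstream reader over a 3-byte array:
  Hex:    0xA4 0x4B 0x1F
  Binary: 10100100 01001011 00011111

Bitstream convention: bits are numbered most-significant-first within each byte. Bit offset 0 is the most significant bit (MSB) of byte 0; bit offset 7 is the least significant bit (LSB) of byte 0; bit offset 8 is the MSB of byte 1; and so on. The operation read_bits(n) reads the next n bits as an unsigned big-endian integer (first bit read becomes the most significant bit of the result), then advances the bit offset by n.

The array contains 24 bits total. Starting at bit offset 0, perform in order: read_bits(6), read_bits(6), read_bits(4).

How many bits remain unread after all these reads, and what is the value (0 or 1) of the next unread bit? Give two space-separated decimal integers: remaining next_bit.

Answer: 8 0

Derivation:
Read 1: bits[0:6] width=6 -> value=41 (bin 101001); offset now 6 = byte 0 bit 6; 18 bits remain
Read 2: bits[6:12] width=6 -> value=4 (bin 000100); offset now 12 = byte 1 bit 4; 12 bits remain
Read 3: bits[12:16] width=4 -> value=11 (bin 1011); offset now 16 = byte 2 bit 0; 8 bits remain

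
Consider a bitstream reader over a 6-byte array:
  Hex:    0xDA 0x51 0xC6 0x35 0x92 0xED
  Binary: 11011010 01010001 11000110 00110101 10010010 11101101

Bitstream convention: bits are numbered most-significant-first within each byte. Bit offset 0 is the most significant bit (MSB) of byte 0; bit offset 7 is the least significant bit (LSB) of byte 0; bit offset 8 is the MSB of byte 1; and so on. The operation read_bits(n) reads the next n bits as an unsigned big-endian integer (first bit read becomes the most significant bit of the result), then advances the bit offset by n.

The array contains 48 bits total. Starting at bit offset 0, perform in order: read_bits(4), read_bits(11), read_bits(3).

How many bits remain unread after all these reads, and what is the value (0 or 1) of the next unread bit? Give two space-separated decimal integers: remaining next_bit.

Read 1: bits[0:4] width=4 -> value=13 (bin 1101); offset now 4 = byte 0 bit 4; 44 bits remain
Read 2: bits[4:15] width=11 -> value=1320 (bin 10100101000); offset now 15 = byte 1 bit 7; 33 bits remain
Read 3: bits[15:18] width=3 -> value=7 (bin 111); offset now 18 = byte 2 bit 2; 30 bits remain

Answer: 30 0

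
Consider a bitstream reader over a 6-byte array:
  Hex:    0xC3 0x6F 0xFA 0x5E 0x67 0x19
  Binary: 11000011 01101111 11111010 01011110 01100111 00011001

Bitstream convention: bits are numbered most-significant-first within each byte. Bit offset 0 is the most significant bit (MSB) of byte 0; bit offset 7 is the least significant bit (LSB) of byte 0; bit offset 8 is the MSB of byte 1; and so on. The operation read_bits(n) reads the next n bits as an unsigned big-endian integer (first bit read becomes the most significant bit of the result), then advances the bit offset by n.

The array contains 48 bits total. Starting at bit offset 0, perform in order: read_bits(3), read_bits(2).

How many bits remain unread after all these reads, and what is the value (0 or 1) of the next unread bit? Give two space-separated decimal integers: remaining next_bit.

Read 1: bits[0:3] width=3 -> value=6 (bin 110); offset now 3 = byte 0 bit 3; 45 bits remain
Read 2: bits[3:5] width=2 -> value=0 (bin 00); offset now 5 = byte 0 bit 5; 43 bits remain

Answer: 43 0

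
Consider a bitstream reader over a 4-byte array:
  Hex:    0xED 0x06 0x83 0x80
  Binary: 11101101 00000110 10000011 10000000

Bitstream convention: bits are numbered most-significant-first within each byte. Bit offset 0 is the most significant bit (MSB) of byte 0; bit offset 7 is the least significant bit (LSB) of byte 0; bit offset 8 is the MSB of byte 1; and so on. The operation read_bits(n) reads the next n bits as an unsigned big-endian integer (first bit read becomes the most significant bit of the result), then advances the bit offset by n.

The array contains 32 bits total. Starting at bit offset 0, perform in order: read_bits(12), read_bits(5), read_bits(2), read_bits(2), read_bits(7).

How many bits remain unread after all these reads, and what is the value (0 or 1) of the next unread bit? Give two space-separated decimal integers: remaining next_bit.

Read 1: bits[0:12] width=12 -> value=3792 (bin 111011010000); offset now 12 = byte 1 bit 4; 20 bits remain
Read 2: bits[12:17] width=5 -> value=13 (bin 01101); offset now 17 = byte 2 bit 1; 15 bits remain
Read 3: bits[17:19] width=2 -> value=0 (bin 00); offset now 19 = byte 2 bit 3; 13 bits remain
Read 4: bits[19:21] width=2 -> value=0 (bin 00); offset now 21 = byte 2 bit 5; 11 bits remain
Read 5: bits[21:28] width=7 -> value=56 (bin 0111000); offset now 28 = byte 3 bit 4; 4 bits remain

Answer: 4 0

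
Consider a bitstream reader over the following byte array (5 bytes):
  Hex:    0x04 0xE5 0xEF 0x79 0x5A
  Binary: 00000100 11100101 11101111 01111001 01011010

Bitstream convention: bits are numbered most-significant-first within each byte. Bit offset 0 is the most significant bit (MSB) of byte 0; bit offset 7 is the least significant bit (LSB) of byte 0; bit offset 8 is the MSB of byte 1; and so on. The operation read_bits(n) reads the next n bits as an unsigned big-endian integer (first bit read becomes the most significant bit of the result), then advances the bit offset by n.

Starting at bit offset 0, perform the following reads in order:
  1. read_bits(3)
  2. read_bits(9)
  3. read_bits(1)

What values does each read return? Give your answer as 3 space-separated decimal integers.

Answer: 0 78 0

Derivation:
Read 1: bits[0:3] width=3 -> value=0 (bin 000); offset now 3 = byte 0 bit 3; 37 bits remain
Read 2: bits[3:12] width=9 -> value=78 (bin 001001110); offset now 12 = byte 1 bit 4; 28 bits remain
Read 3: bits[12:13] width=1 -> value=0 (bin 0); offset now 13 = byte 1 bit 5; 27 bits remain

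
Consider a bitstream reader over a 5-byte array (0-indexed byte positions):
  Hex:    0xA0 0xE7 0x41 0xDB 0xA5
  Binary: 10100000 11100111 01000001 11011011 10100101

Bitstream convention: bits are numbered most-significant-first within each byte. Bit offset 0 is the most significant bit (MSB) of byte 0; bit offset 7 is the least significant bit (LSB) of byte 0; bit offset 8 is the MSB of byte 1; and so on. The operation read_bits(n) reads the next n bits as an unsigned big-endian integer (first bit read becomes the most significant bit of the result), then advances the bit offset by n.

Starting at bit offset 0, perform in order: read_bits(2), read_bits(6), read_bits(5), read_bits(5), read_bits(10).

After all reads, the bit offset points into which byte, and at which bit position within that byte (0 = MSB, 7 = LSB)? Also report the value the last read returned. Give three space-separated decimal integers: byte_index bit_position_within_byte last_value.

Answer: 3 4 29

Derivation:
Read 1: bits[0:2] width=2 -> value=2 (bin 10); offset now 2 = byte 0 bit 2; 38 bits remain
Read 2: bits[2:8] width=6 -> value=32 (bin 100000); offset now 8 = byte 1 bit 0; 32 bits remain
Read 3: bits[8:13] width=5 -> value=28 (bin 11100); offset now 13 = byte 1 bit 5; 27 bits remain
Read 4: bits[13:18] width=5 -> value=29 (bin 11101); offset now 18 = byte 2 bit 2; 22 bits remain
Read 5: bits[18:28] width=10 -> value=29 (bin 0000011101); offset now 28 = byte 3 bit 4; 12 bits remain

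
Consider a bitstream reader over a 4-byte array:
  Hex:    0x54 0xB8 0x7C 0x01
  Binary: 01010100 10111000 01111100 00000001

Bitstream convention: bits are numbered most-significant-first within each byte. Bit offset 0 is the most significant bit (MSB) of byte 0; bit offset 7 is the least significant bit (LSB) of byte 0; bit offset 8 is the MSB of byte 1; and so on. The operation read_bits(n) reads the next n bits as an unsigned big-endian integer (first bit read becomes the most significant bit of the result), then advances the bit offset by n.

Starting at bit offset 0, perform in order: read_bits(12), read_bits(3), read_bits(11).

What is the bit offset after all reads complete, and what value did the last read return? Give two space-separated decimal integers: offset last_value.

Answer: 26 496

Derivation:
Read 1: bits[0:12] width=12 -> value=1355 (bin 010101001011); offset now 12 = byte 1 bit 4; 20 bits remain
Read 2: bits[12:15] width=3 -> value=4 (bin 100); offset now 15 = byte 1 bit 7; 17 bits remain
Read 3: bits[15:26] width=11 -> value=496 (bin 00111110000); offset now 26 = byte 3 bit 2; 6 bits remain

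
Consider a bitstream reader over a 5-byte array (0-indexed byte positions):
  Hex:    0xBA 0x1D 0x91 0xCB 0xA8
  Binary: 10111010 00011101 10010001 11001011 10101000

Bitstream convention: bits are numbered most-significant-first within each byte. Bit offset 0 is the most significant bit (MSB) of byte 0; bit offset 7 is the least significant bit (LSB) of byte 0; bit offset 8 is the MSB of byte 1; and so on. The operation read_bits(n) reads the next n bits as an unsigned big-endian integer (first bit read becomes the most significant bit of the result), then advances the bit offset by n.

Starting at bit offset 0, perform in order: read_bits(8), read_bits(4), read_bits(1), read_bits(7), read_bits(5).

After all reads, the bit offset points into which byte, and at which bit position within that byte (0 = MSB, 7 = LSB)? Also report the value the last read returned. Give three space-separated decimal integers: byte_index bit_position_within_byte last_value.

Read 1: bits[0:8] width=8 -> value=186 (bin 10111010); offset now 8 = byte 1 bit 0; 32 bits remain
Read 2: bits[8:12] width=4 -> value=1 (bin 0001); offset now 12 = byte 1 bit 4; 28 bits remain
Read 3: bits[12:13] width=1 -> value=1 (bin 1); offset now 13 = byte 1 bit 5; 27 bits remain
Read 4: bits[13:20] width=7 -> value=89 (bin 1011001); offset now 20 = byte 2 bit 4; 20 bits remain
Read 5: bits[20:25] width=5 -> value=3 (bin 00011); offset now 25 = byte 3 bit 1; 15 bits remain

Answer: 3 1 3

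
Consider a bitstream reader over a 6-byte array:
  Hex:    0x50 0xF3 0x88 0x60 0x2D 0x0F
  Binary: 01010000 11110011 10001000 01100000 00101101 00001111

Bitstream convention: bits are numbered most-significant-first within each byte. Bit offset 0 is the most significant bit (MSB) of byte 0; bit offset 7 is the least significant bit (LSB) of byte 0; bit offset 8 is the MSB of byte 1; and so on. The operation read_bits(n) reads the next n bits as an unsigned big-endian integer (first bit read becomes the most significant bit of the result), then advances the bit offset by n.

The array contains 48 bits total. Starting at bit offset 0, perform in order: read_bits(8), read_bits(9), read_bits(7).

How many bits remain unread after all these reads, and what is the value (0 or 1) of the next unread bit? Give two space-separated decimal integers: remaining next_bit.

Read 1: bits[0:8] width=8 -> value=80 (bin 01010000); offset now 8 = byte 1 bit 0; 40 bits remain
Read 2: bits[8:17] width=9 -> value=487 (bin 111100111); offset now 17 = byte 2 bit 1; 31 bits remain
Read 3: bits[17:24] width=7 -> value=8 (bin 0001000); offset now 24 = byte 3 bit 0; 24 bits remain

Answer: 24 0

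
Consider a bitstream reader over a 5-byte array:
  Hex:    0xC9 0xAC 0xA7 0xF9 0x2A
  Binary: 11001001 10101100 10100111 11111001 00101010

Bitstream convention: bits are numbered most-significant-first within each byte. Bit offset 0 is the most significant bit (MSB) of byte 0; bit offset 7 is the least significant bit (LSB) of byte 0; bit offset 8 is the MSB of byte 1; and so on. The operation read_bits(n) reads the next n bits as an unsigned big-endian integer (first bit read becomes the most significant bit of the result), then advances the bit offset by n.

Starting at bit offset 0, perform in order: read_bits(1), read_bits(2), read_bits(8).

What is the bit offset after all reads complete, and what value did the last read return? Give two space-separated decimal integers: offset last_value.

Answer: 11 77

Derivation:
Read 1: bits[0:1] width=1 -> value=1 (bin 1); offset now 1 = byte 0 bit 1; 39 bits remain
Read 2: bits[1:3] width=2 -> value=2 (bin 10); offset now 3 = byte 0 bit 3; 37 bits remain
Read 3: bits[3:11] width=8 -> value=77 (bin 01001101); offset now 11 = byte 1 bit 3; 29 bits remain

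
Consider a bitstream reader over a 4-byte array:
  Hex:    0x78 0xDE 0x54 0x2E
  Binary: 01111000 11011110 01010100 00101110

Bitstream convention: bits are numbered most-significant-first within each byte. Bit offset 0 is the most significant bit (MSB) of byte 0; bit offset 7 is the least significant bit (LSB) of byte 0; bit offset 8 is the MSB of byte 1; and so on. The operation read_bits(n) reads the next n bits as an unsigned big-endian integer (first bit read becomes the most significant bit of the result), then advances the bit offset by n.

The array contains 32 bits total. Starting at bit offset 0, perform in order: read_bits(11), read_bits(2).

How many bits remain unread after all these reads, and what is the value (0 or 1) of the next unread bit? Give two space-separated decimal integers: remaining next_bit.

Read 1: bits[0:11] width=11 -> value=966 (bin 01111000110); offset now 11 = byte 1 bit 3; 21 bits remain
Read 2: bits[11:13] width=2 -> value=3 (bin 11); offset now 13 = byte 1 bit 5; 19 bits remain

Answer: 19 1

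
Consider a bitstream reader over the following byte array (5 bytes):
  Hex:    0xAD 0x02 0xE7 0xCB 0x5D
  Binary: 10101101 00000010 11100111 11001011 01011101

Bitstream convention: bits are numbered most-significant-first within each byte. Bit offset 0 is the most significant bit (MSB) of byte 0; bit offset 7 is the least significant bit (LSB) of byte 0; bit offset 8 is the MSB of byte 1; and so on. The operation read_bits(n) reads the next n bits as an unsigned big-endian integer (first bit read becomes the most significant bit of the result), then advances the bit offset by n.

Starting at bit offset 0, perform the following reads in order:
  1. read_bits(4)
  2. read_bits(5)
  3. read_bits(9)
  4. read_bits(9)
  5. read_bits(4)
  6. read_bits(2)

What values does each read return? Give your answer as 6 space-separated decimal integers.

Read 1: bits[0:4] width=4 -> value=10 (bin 1010); offset now 4 = byte 0 bit 4; 36 bits remain
Read 2: bits[4:9] width=5 -> value=26 (bin 11010); offset now 9 = byte 1 bit 1; 31 bits remain
Read 3: bits[9:18] width=9 -> value=11 (bin 000001011); offset now 18 = byte 2 bit 2; 22 bits remain
Read 4: bits[18:27] width=9 -> value=318 (bin 100111110); offset now 27 = byte 3 bit 3; 13 bits remain
Read 5: bits[27:31] width=4 -> value=5 (bin 0101); offset now 31 = byte 3 bit 7; 9 bits remain
Read 6: bits[31:33] width=2 -> value=2 (bin 10); offset now 33 = byte 4 bit 1; 7 bits remain

Answer: 10 26 11 318 5 2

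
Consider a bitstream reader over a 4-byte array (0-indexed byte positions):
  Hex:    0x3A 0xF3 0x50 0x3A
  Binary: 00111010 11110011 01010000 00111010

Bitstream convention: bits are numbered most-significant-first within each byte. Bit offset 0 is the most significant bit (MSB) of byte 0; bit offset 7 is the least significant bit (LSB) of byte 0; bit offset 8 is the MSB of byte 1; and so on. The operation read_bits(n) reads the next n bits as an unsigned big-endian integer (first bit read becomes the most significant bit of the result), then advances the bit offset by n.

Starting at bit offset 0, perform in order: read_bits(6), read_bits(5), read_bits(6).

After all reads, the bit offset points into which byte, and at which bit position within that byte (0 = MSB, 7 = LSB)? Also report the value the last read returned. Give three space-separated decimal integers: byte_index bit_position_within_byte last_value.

Answer: 2 1 38

Derivation:
Read 1: bits[0:6] width=6 -> value=14 (bin 001110); offset now 6 = byte 0 bit 6; 26 bits remain
Read 2: bits[6:11] width=5 -> value=23 (bin 10111); offset now 11 = byte 1 bit 3; 21 bits remain
Read 3: bits[11:17] width=6 -> value=38 (bin 100110); offset now 17 = byte 2 bit 1; 15 bits remain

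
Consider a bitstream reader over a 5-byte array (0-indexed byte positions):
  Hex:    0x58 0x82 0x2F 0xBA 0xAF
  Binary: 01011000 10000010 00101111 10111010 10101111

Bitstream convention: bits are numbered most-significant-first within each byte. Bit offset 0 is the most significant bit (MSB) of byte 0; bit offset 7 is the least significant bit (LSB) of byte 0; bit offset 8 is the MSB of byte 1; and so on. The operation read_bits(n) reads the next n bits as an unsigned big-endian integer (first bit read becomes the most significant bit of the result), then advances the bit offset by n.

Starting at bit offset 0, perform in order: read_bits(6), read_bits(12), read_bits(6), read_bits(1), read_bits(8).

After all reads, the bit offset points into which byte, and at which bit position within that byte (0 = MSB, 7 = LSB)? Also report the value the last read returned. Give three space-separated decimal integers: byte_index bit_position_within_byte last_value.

Answer: 4 1 117

Derivation:
Read 1: bits[0:6] width=6 -> value=22 (bin 010110); offset now 6 = byte 0 bit 6; 34 bits remain
Read 2: bits[6:18] width=12 -> value=520 (bin 001000001000); offset now 18 = byte 2 bit 2; 22 bits remain
Read 3: bits[18:24] width=6 -> value=47 (bin 101111); offset now 24 = byte 3 bit 0; 16 bits remain
Read 4: bits[24:25] width=1 -> value=1 (bin 1); offset now 25 = byte 3 bit 1; 15 bits remain
Read 5: bits[25:33] width=8 -> value=117 (bin 01110101); offset now 33 = byte 4 bit 1; 7 bits remain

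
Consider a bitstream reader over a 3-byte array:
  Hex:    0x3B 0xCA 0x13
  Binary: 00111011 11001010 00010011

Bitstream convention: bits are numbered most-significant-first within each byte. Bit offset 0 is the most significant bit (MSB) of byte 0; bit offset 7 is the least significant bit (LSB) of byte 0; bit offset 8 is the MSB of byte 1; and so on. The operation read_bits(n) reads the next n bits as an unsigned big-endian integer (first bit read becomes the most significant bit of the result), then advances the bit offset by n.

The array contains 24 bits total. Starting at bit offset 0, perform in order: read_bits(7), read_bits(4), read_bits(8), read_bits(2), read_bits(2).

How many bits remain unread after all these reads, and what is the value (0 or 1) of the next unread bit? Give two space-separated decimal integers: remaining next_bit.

Read 1: bits[0:7] width=7 -> value=29 (bin 0011101); offset now 7 = byte 0 bit 7; 17 bits remain
Read 2: bits[7:11] width=4 -> value=14 (bin 1110); offset now 11 = byte 1 bit 3; 13 bits remain
Read 3: bits[11:19] width=8 -> value=80 (bin 01010000); offset now 19 = byte 2 bit 3; 5 bits remain
Read 4: bits[19:21] width=2 -> value=2 (bin 10); offset now 21 = byte 2 bit 5; 3 bits remain
Read 5: bits[21:23] width=2 -> value=1 (bin 01); offset now 23 = byte 2 bit 7; 1 bits remain

Answer: 1 1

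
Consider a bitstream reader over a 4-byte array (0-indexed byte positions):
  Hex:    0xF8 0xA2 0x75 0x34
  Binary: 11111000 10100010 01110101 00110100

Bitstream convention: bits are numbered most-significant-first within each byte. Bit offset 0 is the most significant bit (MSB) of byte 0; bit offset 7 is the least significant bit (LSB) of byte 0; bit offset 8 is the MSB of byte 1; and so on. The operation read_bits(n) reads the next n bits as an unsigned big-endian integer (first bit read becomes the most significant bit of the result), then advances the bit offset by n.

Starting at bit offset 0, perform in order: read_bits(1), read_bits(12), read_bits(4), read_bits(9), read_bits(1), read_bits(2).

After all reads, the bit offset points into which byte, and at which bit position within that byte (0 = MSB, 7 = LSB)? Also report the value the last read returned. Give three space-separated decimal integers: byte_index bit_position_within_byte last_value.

Read 1: bits[0:1] width=1 -> value=1 (bin 1); offset now 1 = byte 0 bit 1; 31 bits remain
Read 2: bits[1:13] width=12 -> value=3860 (bin 111100010100); offset now 13 = byte 1 bit 5; 19 bits remain
Read 3: bits[13:17] width=4 -> value=4 (bin 0100); offset now 17 = byte 2 bit 1; 15 bits remain
Read 4: bits[17:26] width=9 -> value=468 (bin 111010100); offset now 26 = byte 3 bit 2; 6 bits remain
Read 5: bits[26:27] width=1 -> value=1 (bin 1); offset now 27 = byte 3 bit 3; 5 bits remain
Read 6: bits[27:29] width=2 -> value=2 (bin 10); offset now 29 = byte 3 bit 5; 3 bits remain

Answer: 3 5 2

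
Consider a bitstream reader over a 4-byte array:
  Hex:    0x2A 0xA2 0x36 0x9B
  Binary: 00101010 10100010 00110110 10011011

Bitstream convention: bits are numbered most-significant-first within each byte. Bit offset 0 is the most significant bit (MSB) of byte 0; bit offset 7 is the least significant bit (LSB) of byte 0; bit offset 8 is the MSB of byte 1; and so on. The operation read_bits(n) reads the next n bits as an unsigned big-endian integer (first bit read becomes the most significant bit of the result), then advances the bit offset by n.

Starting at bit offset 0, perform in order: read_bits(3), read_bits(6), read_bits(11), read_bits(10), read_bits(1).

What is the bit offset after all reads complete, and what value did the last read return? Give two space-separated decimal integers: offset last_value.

Answer: 31 1

Derivation:
Read 1: bits[0:3] width=3 -> value=1 (bin 001); offset now 3 = byte 0 bit 3; 29 bits remain
Read 2: bits[3:9] width=6 -> value=21 (bin 010101); offset now 9 = byte 1 bit 1; 23 bits remain
Read 3: bits[9:20] width=11 -> value=547 (bin 01000100011); offset now 20 = byte 2 bit 4; 12 bits remain
Read 4: bits[20:30] width=10 -> value=422 (bin 0110100110); offset now 30 = byte 3 bit 6; 2 bits remain
Read 5: bits[30:31] width=1 -> value=1 (bin 1); offset now 31 = byte 3 bit 7; 1 bits remain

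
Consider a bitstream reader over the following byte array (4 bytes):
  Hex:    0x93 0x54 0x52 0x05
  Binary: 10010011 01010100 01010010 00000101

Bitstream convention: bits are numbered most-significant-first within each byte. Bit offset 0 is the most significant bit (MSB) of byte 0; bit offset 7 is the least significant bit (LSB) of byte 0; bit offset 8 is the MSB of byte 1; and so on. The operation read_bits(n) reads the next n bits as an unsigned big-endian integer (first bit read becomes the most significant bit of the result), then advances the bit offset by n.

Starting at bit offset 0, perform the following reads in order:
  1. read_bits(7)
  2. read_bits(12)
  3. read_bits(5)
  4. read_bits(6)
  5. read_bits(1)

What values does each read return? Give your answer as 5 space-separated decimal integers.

Answer: 73 2722 18 1 0

Derivation:
Read 1: bits[0:7] width=7 -> value=73 (bin 1001001); offset now 7 = byte 0 bit 7; 25 bits remain
Read 2: bits[7:19] width=12 -> value=2722 (bin 101010100010); offset now 19 = byte 2 bit 3; 13 bits remain
Read 3: bits[19:24] width=5 -> value=18 (bin 10010); offset now 24 = byte 3 bit 0; 8 bits remain
Read 4: bits[24:30] width=6 -> value=1 (bin 000001); offset now 30 = byte 3 bit 6; 2 bits remain
Read 5: bits[30:31] width=1 -> value=0 (bin 0); offset now 31 = byte 3 bit 7; 1 bits remain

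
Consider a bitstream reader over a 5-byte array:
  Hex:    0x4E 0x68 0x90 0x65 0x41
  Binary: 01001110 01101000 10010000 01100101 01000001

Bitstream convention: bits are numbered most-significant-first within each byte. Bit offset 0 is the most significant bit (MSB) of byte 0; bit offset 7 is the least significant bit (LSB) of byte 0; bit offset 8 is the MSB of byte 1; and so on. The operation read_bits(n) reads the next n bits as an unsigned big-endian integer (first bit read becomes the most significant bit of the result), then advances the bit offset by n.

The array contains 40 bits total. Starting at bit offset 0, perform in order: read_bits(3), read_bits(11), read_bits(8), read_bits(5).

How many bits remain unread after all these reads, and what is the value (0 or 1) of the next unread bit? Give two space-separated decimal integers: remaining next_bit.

Read 1: bits[0:3] width=3 -> value=2 (bin 010); offset now 3 = byte 0 bit 3; 37 bits remain
Read 2: bits[3:14] width=11 -> value=922 (bin 01110011010); offset now 14 = byte 1 bit 6; 26 bits remain
Read 3: bits[14:22] width=8 -> value=36 (bin 00100100); offset now 22 = byte 2 bit 6; 18 bits remain
Read 4: bits[22:27] width=5 -> value=3 (bin 00011); offset now 27 = byte 3 bit 3; 13 bits remain

Answer: 13 0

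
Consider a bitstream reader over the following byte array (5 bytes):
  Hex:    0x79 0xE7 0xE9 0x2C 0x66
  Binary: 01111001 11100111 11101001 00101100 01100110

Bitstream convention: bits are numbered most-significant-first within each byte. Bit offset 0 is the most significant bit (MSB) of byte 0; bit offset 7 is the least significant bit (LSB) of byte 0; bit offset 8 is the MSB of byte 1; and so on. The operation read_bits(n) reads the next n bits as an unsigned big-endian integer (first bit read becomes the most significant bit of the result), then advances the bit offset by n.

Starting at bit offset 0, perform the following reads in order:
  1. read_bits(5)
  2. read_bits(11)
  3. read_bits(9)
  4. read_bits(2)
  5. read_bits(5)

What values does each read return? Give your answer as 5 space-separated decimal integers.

Answer: 15 487 466 1 12

Derivation:
Read 1: bits[0:5] width=5 -> value=15 (bin 01111); offset now 5 = byte 0 bit 5; 35 bits remain
Read 2: bits[5:16] width=11 -> value=487 (bin 00111100111); offset now 16 = byte 2 bit 0; 24 bits remain
Read 3: bits[16:25] width=9 -> value=466 (bin 111010010); offset now 25 = byte 3 bit 1; 15 bits remain
Read 4: bits[25:27] width=2 -> value=1 (bin 01); offset now 27 = byte 3 bit 3; 13 bits remain
Read 5: bits[27:32] width=5 -> value=12 (bin 01100); offset now 32 = byte 4 bit 0; 8 bits remain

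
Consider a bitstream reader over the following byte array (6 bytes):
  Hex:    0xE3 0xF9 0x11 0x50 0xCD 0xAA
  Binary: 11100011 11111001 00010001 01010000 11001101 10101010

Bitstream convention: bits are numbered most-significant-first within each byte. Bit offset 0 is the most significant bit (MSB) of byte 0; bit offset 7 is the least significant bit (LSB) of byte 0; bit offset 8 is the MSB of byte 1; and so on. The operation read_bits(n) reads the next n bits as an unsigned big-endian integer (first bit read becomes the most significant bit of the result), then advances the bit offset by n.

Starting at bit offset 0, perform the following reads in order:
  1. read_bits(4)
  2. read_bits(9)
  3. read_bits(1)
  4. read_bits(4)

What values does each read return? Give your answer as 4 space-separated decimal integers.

Read 1: bits[0:4] width=4 -> value=14 (bin 1110); offset now 4 = byte 0 bit 4; 44 bits remain
Read 2: bits[4:13] width=9 -> value=127 (bin 001111111); offset now 13 = byte 1 bit 5; 35 bits remain
Read 3: bits[13:14] width=1 -> value=0 (bin 0); offset now 14 = byte 1 bit 6; 34 bits remain
Read 4: bits[14:18] width=4 -> value=4 (bin 0100); offset now 18 = byte 2 bit 2; 30 bits remain

Answer: 14 127 0 4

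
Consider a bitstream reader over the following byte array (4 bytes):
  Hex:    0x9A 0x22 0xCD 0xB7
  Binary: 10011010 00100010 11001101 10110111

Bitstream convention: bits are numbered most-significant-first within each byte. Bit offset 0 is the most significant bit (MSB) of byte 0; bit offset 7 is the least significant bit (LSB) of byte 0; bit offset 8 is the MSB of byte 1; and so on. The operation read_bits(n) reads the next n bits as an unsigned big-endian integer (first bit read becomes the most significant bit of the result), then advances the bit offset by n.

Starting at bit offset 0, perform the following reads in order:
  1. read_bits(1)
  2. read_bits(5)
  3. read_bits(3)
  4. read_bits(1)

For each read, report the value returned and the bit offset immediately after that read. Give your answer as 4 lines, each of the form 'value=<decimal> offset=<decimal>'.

Answer: value=1 offset=1
value=6 offset=6
value=4 offset=9
value=0 offset=10

Derivation:
Read 1: bits[0:1] width=1 -> value=1 (bin 1); offset now 1 = byte 0 bit 1; 31 bits remain
Read 2: bits[1:6] width=5 -> value=6 (bin 00110); offset now 6 = byte 0 bit 6; 26 bits remain
Read 3: bits[6:9] width=3 -> value=4 (bin 100); offset now 9 = byte 1 bit 1; 23 bits remain
Read 4: bits[9:10] width=1 -> value=0 (bin 0); offset now 10 = byte 1 bit 2; 22 bits remain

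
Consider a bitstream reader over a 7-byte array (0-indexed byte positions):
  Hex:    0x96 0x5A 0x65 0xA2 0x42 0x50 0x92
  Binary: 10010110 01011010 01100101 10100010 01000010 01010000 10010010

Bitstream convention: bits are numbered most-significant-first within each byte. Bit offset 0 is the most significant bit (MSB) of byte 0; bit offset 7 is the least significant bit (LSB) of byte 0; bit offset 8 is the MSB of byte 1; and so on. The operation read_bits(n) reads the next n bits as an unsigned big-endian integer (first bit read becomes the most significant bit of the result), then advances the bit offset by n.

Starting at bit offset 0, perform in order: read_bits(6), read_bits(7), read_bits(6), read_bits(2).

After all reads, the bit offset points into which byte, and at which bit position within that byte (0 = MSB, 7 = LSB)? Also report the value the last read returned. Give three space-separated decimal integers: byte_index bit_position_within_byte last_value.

Answer: 2 5 0

Derivation:
Read 1: bits[0:6] width=6 -> value=37 (bin 100101); offset now 6 = byte 0 bit 6; 50 bits remain
Read 2: bits[6:13] width=7 -> value=75 (bin 1001011); offset now 13 = byte 1 bit 5; 43 bits remain
Read 3: bits[13:19] width=6 -> value=19 (bin 010011); offset now 19 = byte 2 bit 3; 37 bits remain
Read 4: bits[19:21] width=2 -> value=0 (bin 00); offset now 21 = byte 2 bit 5; 35 bits remain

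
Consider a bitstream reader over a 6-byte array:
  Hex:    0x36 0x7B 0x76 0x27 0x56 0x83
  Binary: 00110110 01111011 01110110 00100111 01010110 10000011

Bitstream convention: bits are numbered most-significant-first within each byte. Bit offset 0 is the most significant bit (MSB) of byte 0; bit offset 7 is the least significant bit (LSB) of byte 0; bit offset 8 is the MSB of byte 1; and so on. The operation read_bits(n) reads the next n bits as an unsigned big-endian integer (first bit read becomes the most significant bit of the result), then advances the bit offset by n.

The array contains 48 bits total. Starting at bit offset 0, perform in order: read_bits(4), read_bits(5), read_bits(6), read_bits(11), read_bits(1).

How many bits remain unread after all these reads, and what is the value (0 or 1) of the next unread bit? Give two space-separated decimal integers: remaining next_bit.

Read 1: bits[0:4] width=4 -> value=3 (bin 0011); offset now 4 = byte 0 bit 4; 44 bits remain
Read 2: bits[4:9] width=5 -> value=12 (bin 01100); offset now 9 = byte 1 bit 1; 39 bits remain
Read 3: bits[9:15] width=6 -> value=61 (bin 111101); offset now 15 = byte 1 bit 7; 33 bits remain
Read 4: bits[15:26] width=11 -> value=1496 (bin 10111011000); offset now 26 = byte 3 bit 2; 22 bits remain
Read 5: bits[26:27] width=1 -> value=1 (bin 1); offset now 27 = byte 3 bit 3; 21 bits remain

Answer: 21 0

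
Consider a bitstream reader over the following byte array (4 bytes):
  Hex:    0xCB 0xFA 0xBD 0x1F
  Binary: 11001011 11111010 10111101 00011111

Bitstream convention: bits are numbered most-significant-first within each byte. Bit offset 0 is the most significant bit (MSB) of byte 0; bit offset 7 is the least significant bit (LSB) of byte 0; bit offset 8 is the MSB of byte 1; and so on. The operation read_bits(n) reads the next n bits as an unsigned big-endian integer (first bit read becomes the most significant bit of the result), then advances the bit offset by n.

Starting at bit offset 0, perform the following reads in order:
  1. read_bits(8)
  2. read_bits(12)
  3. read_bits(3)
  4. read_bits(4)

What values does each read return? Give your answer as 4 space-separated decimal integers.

Read 1: bits[0:8] width=8 -> value=203 (bin 11001011); offset now 8 = byte 1 bit 0; 24 bits remain
Read 2: bits[8:20] width=12 -> value=4011 (bin 111110101011); offset now 20 = byte 2 bit 4; 12 bits remain
Read 3: bits[20:23] width=3 -> value=6 (bin 110); offset now 23 = byte 2 bit 7; 9 bits remain
Read 4: bits[23:27] width=4 -> value=8 (bin 1000); offset now 27 = byte 3 bit 3; 5 bits remain

Answer: 203 4011 6 8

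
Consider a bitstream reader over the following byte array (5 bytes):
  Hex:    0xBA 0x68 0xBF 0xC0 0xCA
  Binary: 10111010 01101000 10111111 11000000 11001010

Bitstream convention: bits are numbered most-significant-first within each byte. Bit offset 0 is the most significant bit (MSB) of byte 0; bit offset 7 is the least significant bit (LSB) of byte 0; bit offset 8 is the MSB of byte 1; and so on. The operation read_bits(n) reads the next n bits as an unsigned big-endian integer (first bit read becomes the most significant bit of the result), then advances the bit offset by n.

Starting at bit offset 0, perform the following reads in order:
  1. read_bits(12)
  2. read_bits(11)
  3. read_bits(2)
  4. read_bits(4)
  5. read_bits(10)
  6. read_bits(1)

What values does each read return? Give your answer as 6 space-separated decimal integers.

Read 1: bits[0:12] width=12 -> value=2982 (bin 101110100110); offset now 12 = byte 1 bit 4; 28 bits remain
Read 2: bits[12:23] width=11 -> value=1119 (bin 10001011111); offset now 23 = byte 2 bit 7; 17 bits remain
Read 3: bits[23:25] width=2 -> value=3 (bin 11); offset now 25 = byte 3 bit 1; 15 bits remain
Read 4: bits[25:29] width=4 -> value=8 (bin 1000); offset now 29 = byte 3 bit 5; 11 bits remain
Read 5: bits[29:39] width=10 -> value=101 (bin 0001100101); offset now 39 = byte 4 bit 7; 1 bits remain
Read 6: bits[39:40] width=1 -> value=0 (bin 0); offset now 40 = byte 5 bit 0; 0 bits remain

Answer: 2982 1119 3 8 101 0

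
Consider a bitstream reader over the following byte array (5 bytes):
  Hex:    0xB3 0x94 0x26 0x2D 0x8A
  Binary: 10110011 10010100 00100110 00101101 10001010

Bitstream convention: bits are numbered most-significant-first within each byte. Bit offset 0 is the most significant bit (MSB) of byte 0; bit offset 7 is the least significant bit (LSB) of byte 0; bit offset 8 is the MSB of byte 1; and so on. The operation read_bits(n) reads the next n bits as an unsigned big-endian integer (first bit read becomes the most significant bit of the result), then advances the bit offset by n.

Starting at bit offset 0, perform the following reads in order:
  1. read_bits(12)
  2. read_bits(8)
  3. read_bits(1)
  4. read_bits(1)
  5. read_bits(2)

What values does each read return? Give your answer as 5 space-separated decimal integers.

Read 1: bits[0:12] width=12 -> value=2873 (bin 101100111001); offset now 12 = byte 1 bit 4; 28 bits remain
Read 2: bits[12:20] width=8 -> value=66 (bin 01000010); offset now 20 = byte 2 bit 4; 20 bits remain
Read 3: bits[20:21] width=1 -> value=0 (bin 0); offset now 21 = byte 2 bit 5; 19 bits remain
Read 4: bits[21:22] width=1 -> value=1 (bin 1); offset now 22 = byte 2 bit 6; 18 bits remain
Read 5: bits[22:24] width=2 -> value=2 (bin 10); offset now 24 = byte 3 bit 0; 16 bits remain

Answer: 2873 66 0 1 2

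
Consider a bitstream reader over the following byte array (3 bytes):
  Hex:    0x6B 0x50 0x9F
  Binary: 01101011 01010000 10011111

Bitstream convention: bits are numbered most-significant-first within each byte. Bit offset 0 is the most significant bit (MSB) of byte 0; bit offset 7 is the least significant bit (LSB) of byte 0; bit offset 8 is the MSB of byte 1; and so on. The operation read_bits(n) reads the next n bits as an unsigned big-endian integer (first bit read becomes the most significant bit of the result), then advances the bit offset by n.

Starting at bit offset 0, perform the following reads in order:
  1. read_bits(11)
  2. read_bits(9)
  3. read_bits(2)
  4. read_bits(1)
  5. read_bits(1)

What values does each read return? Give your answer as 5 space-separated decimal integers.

Read 1: bits[0:11] width=11 -> value=858 (bin 01101011010); offset now 11 = byte 1 bit 3; 13 bits remain
Read 2: bits[11:20] width=9 -> value=265 (bin 100001001); offset now 20 = byte 2 bit 4; 4 bits remain
Read 3: bits[20:22] width=2 -> value=3 (bin 11); offset now 22 = byte 2 bit 6; 2 bits remain
Read 4: bits[22:23] width=1 -> value=1 (bin 1); offset now 23 = byte 2 bit 7; 1 bits remain
Read 5: bits[23:24] width=1 -> value=1 (bin 1); offset now 24 = byte 3 bit 0; 0 bits remain

Answer: 858 265 3 1 1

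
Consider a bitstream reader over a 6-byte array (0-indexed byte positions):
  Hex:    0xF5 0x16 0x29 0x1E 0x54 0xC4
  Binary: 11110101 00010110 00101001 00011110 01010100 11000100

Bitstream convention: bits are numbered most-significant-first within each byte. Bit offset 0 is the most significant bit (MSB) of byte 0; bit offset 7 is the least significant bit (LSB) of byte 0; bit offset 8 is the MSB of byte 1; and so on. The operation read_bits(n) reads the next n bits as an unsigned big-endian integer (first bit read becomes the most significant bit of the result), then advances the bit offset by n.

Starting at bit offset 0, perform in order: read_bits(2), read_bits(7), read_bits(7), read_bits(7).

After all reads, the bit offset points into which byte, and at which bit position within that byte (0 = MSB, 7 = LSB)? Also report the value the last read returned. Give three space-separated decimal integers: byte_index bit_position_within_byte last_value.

Answer: 2 7 20

Derivation:
Read 1: bits[0:2] width=2 -> value=3 (bin 11); offset now 2 = byte 0 bit 2; 46 bits remain
Read 2: bits[2:9] width=7 -> value=106 (bin 1101010); offset now 9 = byte 1 bit 1; 39 bits remain
Read 3: bits[9:16] width=7 -> value=22 (bin 0010110); offset now 16 = byte 2 bit 0; 32 bits remain
Read 4: bits[16:23] width=7 -> value=20 (bin 0010100); offset now 23 = byte 2 bit 7; 25 bits remain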